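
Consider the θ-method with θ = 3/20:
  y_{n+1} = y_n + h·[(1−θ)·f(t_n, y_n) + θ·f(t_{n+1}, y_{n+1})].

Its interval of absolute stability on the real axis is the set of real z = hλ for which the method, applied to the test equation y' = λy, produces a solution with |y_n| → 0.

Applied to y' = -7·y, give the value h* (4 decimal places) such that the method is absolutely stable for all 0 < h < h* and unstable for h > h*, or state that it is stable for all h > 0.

With y'=λy (z=hλ):
  y_{n+1} = y_n + z·[17/20·y_n + 3/20·y_{n+1}] ⇒ (1 − 3/20z)y_{n+1} = (1 + 17/20z)y_n
  ⇒ R(z) = (1 + 17/20z)/(1 − 3/20z).

Need |R(x)|<1, x<0.
x=-0.48: |R|=0.5522
R=−1: 1+17/20x = −1+3/20x ⇒ -7/10x=2 ⇒ x=2/(-7/10)=-2.8571
Confirm numerically:
  x=-2.451: |R|=0.79213 <1
  x=-2.255: |R|=0.68504 <1
  x=-1.890: |R|=0.47254 <1
  x=-3.389: |R|=1.24683 >1
  x=-3.168: |R|=1.14751 >1
  x=-2.879: |R|=1.01069 >1
Stable set (-2.8571, 0).

(-2.8571,0); λ=-7 ⇒ h* = (20/7)/7 = 0.4082.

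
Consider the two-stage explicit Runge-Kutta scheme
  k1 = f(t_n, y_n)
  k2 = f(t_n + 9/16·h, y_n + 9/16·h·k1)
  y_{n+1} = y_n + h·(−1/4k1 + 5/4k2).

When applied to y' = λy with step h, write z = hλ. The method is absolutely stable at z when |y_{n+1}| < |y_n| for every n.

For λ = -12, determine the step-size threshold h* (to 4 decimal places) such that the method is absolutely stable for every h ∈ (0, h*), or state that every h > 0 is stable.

(-1.4222,0); λ=-12 ⇒ h* = (64/45)/12 = 0.1185.

Set f=λy, z=hλ:
  k1=λy_n ⇒ h·k1=z·y_n;  k2=λ(1+9/16z)y_n ⇒ h·k2=z(1+9/16z)y_n
  y_{n+1}/y_n = 1 − 1/4z + 5/4z(1+9/16z) = 1 + z + 45/64z²
  so R(z) = 1 + z + 45/64z².

Need |R(x)|<1, x<0.
x=-0.33: |R|=0.7466
R=1: x+45/64x²=0 ⇒ x=−64/45=-1.4222; min R=1−1/(4·45/64)=0.6444>−1
Confirm numerically:
  x=-1.235: |R|=0.83742 <1
  x=-1.182: |R|=0.80035 <1
  x=-0.875: |R|=0.66333 <1
  x=-0.832: |R|=0.65472 <1
  x=-1.872: |R|=1.59202 >1
  x=-1.854: |R|=1.56286 >1
Stable set (-1.4222, 0).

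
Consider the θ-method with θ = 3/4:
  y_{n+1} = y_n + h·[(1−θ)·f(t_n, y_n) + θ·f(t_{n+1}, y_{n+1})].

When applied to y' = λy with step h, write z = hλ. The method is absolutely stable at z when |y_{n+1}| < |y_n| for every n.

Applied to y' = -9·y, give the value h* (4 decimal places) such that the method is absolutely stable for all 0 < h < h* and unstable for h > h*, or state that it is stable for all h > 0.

With y'=λy (z=hλ):
  y_{n+1} = y_n + z·[1/4·y_n + 3/4·y_{n+1}] ⇒ (1 − 3/4z)y_{n+1} = (1 + 1/4z)y_n
  ⇒ R(z) = (1 + 1/4z)/(1 − 3/4z).

Solve |R(x)|<1 on ℝ⁻.
x=-1.13: |R|=0.3884
x=-2: |R|=0.2000
x=-10: |R|=0.1765
x=-100: |R|=0.3158
θ=3/4≥1/2 ⇒ |1+1/4x|<|1−3/4x| ∀x<0 ⇒ stable on all of ℝ⁻.

interval (−∞, 0). Any h>0 works for λ=-9.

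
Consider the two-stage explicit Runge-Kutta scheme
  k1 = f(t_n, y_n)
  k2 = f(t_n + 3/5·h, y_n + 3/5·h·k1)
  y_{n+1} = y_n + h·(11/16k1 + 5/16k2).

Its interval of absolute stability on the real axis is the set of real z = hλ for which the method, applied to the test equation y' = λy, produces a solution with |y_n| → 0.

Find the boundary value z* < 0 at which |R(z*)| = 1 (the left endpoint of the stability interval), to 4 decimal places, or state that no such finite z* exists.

z* = -5.3333.

Set f=λy, z=hλ:
  k1=λy_n ⇒ h·k1=z·y_n;  k2=λ(1+3/5z)y_n ⇒ h·k2=z(1+3/5z)y_n
  y_{n+1}/y_n = 1 + 11/16z + 5/16z(1+3/5z) = 1 + z + 3/16z²
  ⇒ R(z) = 1 + z + 3/16z².

Solve |R(x)|<1 on ℝ⁻.
x=-0.34: |R|=0.6817
R=1: x+3/16x²=0 ⇒ x=−16/3=-5.3333; min R=1−1/(4·3/16)=-0.3333>−1
Confirm numerically:
  x=-4.805: |R|=0.52400 <1
  x=-3.379: |R|=0.23819 <1
  x=-3.124: |R|=0.29412 <1
  x=-5.932: |R|=1.66587 >1
  x=-5.379: |R|=1.04606 >1
Interval (-5.3333, 0).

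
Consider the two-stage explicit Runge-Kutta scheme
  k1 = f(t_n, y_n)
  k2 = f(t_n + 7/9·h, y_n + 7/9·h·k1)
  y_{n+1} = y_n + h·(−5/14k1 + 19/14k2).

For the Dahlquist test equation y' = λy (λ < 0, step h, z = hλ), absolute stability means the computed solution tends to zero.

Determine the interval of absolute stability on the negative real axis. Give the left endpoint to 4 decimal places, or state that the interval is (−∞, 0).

On y'=λy, z=hλ:
  k1=λy_n ⇒ h·k1=z·y_n;  k2=λ(1+7/9z)y_n ⇒ h·k2=z(1+7/9z)y_n
  y_{n+1}/y_n = 1 − 5/14z + 19/14z(1+7/9z) = 1 + z + 19/18z²
  Hence R(z) = 1 + z + 19/18z².

Boundary: |R(x)|=1, x<0.
x=-1.68: |R|=2.2992
R=1: x+19/18x²=0 ⇒ x=−18/19=-0.9474; min R=1−1/(4·19/18)=0.7632>−1
Confirm numerically:
  x=-0.749: |R|=0.84317 <1
  x=-0.549: |R|=0.76915 <1
  x=-0.484: |R|=0.76327 <1
  x=-0.462: |R|=0.76330 <1
  x=-1.491: |R|=1.85559 >1
  x=-1.473: |R|=1.81727 >1
Stable set (-0.9474, 0).

z∈(-0.9474,0).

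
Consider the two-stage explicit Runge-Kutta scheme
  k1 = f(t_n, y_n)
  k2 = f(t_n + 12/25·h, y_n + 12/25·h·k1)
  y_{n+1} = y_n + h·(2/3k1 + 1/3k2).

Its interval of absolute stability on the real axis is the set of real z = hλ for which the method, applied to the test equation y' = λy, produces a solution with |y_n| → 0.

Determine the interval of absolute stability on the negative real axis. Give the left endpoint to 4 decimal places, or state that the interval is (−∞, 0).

On y'=λy, z=hλ:
  k1=λy_n ⇒ h·k1=z·y_n;  k2=λ(1+12/25z)y_n ⇒ h·k2=z(1+12/25z)y_n
  y_{n+1}/y_n = 1 + 2/3z + 1/3z(1+12/25z) = 1 + z + 4/25z²
  Hence R(z) = 1 + z + 4/25z².

Solve |R(x)|<1 on ℝ⁻.
x=-1.07: |R|=0.1132
R=1: x+4/25x²=0 ⇒ x=−25/4=-6.2500; min R=1−1/(4·4/25)=-0.5625>−1
Confirm numerically:
  x=-4.681: |R|=0.17512 <1
  x=-4.237: |R|=0.36465 <1
  x=-4.171: |R|=0.38744 <1
  x=-6.456: |R|=1.21279 >1
  x=-6.394: |R|=1.14732 >1
So |R|<1 on (-6.2500, 0).

z∈(-6.2500,0).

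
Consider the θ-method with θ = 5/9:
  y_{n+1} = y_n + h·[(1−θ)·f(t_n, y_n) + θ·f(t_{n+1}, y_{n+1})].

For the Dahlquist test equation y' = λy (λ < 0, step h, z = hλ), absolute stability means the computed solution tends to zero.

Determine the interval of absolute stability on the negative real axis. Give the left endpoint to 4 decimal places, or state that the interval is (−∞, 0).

interval (−∞, 0).

Test eqn y'=λy, z=hλ:
  y_{n+1} = y_n + z·[4/9·y_n + 5/9·y_{n+1}] ⇒ (1 − 5/9z)y_{n+1} = (1 + 4/9z)y_n
  Hence R(z) = (1 + 4/9z)/(1 − 5/9z).

Find x<0 with |R(x)|<1.
x=-0.66: |R|=0.5171
x=-2: |R|=0.0526
x=-10: |R|=0.5254
x=-100: |R|=0.7682
θ=5/9≥1/2 ⇒ |1+4/9x|<|1−5/9x| ∀x<0 ⇒ stable on all of ℝ⁻.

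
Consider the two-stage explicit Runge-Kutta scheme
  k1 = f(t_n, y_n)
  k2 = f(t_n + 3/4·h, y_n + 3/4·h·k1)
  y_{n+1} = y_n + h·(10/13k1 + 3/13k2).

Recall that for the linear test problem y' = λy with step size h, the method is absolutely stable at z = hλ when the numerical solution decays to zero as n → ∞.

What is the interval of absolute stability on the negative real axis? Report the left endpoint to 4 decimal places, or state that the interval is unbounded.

(-5.7778, 0).

On y'=λy, z=hλ:
  k1=λy_n ⇒ h·k1=z·y_n;  k2=λ(1+3/4z)y_n ⇒ h·k2=z(1+3/4z)y_n
  y_{n+1}/y_n = 1 + 10/13z + 3/13z(1+3/4z) = 1 + z + 9/52z²
  R(z) = 1 + z + 9/52z².

Boundary: |R(x)|=1, x<0.
x=-0.77: |R|=0.3326
R=1: x+9/52x²=0 ⇒ x=−52/9=-5.7778; min R=1−1/(4·9/52)=-0.4444>−1
Confirm numerically:
  x=-5.148: |R|=0.43887 <1
  x=-4.741: |R|=0.14926 <1
  x=-3.704: |R|=0.32945 <1
  x=-2.571: |R|=0.42695 <1
  x=-6.184: |R|=1.43478 >1
  x=-6.101: |R|=1.34130 >1
  x=-5.994: |R|=1.22431 >1
So |R|<1 on (-5.7778, 0).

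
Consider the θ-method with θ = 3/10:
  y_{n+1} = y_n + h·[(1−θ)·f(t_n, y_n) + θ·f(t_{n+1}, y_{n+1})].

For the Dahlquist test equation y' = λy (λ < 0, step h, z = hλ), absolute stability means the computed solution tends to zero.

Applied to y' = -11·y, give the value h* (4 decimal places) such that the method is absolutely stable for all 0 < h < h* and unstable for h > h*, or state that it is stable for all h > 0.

On y'=λy, z=hλ:
  y_{n+1} = y_n + z·[7/10·y_n + 3/10·y_{n+1}] ⇒ (1 − 3/10z)y_{n+1} = (1 + 7/10z)y_n
  R(z) = (1 + 7/10z)/(1 − 3/10z).

Need |R(x)|<1, x<0.
x=-1.4: |R|=0.0141
R=−1: 1+7/10x = −1+3/10x ⇒ -2/5x=2 ⇒ x=2/(-2/5)=-5.0000
Confirm numerically:
  x=-4.955: |R|=0.99276 <1
  x=-3.123: |R|=0.61237 <1
  x=-2.187: |R|=0.32057 <1
  x=-5.560: |R|=1.08396 >1
  x=-5.384: |R|=1.05873 >1
  x=-5.292: |R|=1.04514 >1
Stable set (-5.0000, 0).

(-5.0000,0); λ=-11 ⇒ h* = (5)/11 = 0.4545.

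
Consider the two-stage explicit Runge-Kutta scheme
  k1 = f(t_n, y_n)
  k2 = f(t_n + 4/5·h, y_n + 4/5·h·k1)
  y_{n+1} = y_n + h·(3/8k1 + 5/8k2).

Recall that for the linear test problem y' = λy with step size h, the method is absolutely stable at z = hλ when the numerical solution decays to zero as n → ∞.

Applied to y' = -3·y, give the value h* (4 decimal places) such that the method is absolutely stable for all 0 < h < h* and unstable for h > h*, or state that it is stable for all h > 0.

On y'=λy, z=hλ:
  k1=λy_n ⇒ h·k1=z·y_n;  k2=λ(1+4/5z)y_n ⇒ h·k2=z(1+4/5z)y_n
  y_{n+1}/y_n = 1 + 3/8z + 5/8z(1+4/5z) = 1 + z + 1/2z²
  so R(z) = 1 + z + 1/2z².

Find x<0 with |R(x)|<1.
x=-1.57: |R|=0.6624
R=1: x+1/2x²=0 ⇒ x=−2=-2.0000; min R=1−1/(4·1/2)=0.5000>−1
Confirm numerically:
  x=-1.592: |R|=0.67523 <1
  x=-1.442: |R|=0.59768 <1
  x=-1.165: |R|=0.51361 <1
  x=-0.903: |R|=0.50470 <1
  x=-2.435: |R|=1.52961 >1
  x=-2.390: |R|=1.46605 >1
So |R|<1 on (-2.0000, 0).

(-2.0000,0); λ=-3 ⇒ h* = (2)/3 = 0.6667.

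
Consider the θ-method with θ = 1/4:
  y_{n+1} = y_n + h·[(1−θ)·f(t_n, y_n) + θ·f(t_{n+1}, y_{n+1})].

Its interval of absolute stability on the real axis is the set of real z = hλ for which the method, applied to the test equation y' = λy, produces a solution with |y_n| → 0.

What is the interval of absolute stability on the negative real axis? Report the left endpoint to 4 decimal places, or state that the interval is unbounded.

Set f=λy, z=hλ:
  y_{n+1} = y_n + z·[3/4·y_n + 1/4·y_{n+1}] ⇒ (1 − 1/4z)y_{n+1} = (1 + 3/4z)y_n
  ⇒ R(z) = (1 + 3/4z)/(1 − 1/4z).

Solve |R(x)|<1 on ℝ⁻.
x=-0.5: |R|=0.5556
R=−1: 1+3/4x = −1+1/4x ⇒ -1/2x=2 ⇒ x=2/(-1/2)=-4.0000
Confirm numerically:
  x=-3.811: |R|=0.95161 <1
  x=-3.393: |R|=0.83579 <1
  x=-2.158: |R|=0.40175 <1
  x=-1.793: |R|=0.23805 <1
  x=-4.362: |R|=1.08658 >1
  x=-4.225: |R|=1.05471 >1
  x=-4.065: |R|=1.01612 >1
Stable set (-4.0000, 0).

(-4.0000, 0).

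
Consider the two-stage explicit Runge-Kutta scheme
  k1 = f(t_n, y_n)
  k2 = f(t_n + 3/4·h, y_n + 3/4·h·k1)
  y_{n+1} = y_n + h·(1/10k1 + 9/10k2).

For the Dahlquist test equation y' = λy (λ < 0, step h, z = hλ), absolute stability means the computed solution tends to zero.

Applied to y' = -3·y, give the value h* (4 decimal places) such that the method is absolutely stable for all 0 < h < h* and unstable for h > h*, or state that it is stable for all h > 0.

On y'=λy, z=hλ:
  k1=λy_n ⇒ h·k1=z·y_n;  k2=λ(1+3/4z)y_n ⇒ h·k2=z(1+3/4z)y_n
  y_{n+1}/y_n = 1 + 1/10z + 9/10z(1+3/4z) = 1 + z + 27/40z²
  ⇒ R(z) = 1 + z + 27/40z².

Boundary: |R(x)|=1, x<0.
x=-0.44: |R|=0.6907
R=1: x+27/40x²=0 ⇒ x=−40/27=-1.4815; min R=1−1/(4·27/40)=0.6296>−1
Confirm numerically:
  x=-1.422: |R|=0.94291 <1
  x=-1.020: |R|=0.68227 <1
  x=-1.017: |R|=0.68115 <1
  x=-0.672: |R|=0.63282 <1
  x=-1.959: |R|=1.63143 >1
  x=-1.575: |R|=1.09942 >1
So |R|<1 on (-1.4815, 0).

(-1.4815,0); λ=-3 ⇒ h* = (40/27)/3 = 0.4938.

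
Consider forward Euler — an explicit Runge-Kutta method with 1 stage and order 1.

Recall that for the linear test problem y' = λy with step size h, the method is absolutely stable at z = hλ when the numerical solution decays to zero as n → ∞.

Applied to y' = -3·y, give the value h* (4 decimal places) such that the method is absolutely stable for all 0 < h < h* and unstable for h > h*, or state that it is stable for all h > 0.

(-2.0000,0); λ=-3 ⇒ h* = 0.6667.

Test eqn y'=λy, z=hλ:
  order 1, 1-stage ⇒ R(z)=1+z
  (e.g. R(-0.68)=0.32000, |R|=0.32000)

Need |R(x)|<1, x<0.
x=-0.68: |R|=0.3200
|R(-2.37)|=1.3700 |R(-1.79)|=0.7900 |R(-1.53)|=0.5300
Bisect:
  x_lo=-2.3687 |R|=1.3687  x_hi=-0.3750 |R|=0.6250
  mid=-1.37188 |R|=0.37188 →hi
  mid=-1.87031 |R|=0.87031 →hi
  mid=-2.11952 |R|=1.11952 →lo
  mid=-1.99492 |R|=0.99492 →hi
  mid=-2.05722 |R|=1.05722 →lo
  mid=-2.02607 |R|=1.02607 →lo
  mid=-2.01049 |R|=1.01049 →lo
  mid=-2.00270 |R|=1.00270 →lo
  ...
  [-2.00003,-1.99991] ⇒ x*=-2.0000
So |R|<1 on (-2.0000, 0).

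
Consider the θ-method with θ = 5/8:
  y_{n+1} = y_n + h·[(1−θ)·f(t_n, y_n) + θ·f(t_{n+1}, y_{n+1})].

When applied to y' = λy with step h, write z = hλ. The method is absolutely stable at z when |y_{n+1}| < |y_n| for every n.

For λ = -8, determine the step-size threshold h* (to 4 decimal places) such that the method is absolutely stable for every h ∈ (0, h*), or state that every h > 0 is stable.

Set f=λy, z=hλ:
  y_{n+1} = y_n + z·[3/8·y_n + 5/8·y_{n+1}] ⇒ (1 − 5/8z)y_{n+1} = (1 + 3/8z)y_n
  R(z) = (1 + 3/8z)/(1 − 5/8z).

Boundary: |R(x)|=1, x<0.
x=-1.71: |R|=0.1734
x=-2: |R|=0.1111
x=-10: |R|=0.3793
x=-100: |R|=0.5748
θ=5/8≥1/2 ⇒ |1+3/8x|<|1−5/8x| ∀x<0 ⇒ stable on all of ℝ⁻.

(−∞, 0) — no finite endpoint. Any h>0 works for λ=-8.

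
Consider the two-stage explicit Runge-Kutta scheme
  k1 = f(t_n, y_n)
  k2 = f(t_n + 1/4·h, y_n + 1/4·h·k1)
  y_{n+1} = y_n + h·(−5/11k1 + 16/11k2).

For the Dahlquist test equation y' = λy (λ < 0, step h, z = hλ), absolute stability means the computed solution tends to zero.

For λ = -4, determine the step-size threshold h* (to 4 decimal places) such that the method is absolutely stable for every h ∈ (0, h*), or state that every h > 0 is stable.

(-2.7500,0); λ=-4 ⇒ h* = (11/4)/4 = 0.6875.

Set f=λy, z=hλ:
  k1=λy_n ⇒ h·k1=z·y_n;  k2=λ(1+1/4z)y_n ⇒ h·k2=z(1+1/4z)y_n
  y_{n+1}/y_n = 1 − 5/11z + 16/11z(1+1/4z) = 1 + z + 4/11z²
  so R(z) = 1 + z + 4/11z².

Solve |R(x)|<1 on ℝ⁻.
x=-1.16: |R|=0.3293
R=1: x+4/11x²=0 ⇒ x=−11/4=-2.7500; min R=1−1/(4·4/11)=0.3125>−1
Confirm numerically:
  x=-2.365: |R|=0.66890 <1
  x=-2.111: |R|=0.50948 <1
  x=-1.467: |R|=0.31558 <1
  x=-3.334: |R|=1.70802 >1
  x=-2.941: |R|=1.20427 >1
  x=-2.868: |R|=1.12306 >1
So |R|<1 on (-2.7500, 0).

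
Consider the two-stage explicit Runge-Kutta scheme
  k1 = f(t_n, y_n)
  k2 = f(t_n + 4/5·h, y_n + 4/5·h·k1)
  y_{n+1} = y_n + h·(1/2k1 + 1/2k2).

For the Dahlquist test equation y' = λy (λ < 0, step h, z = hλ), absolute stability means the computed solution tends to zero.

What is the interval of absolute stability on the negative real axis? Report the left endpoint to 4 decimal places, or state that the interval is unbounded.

With y'=λy (z=hλ):
  k1=λy_n ⇒ h·k1=z·y_n;  k2=λ(1+4/5z)y_n ⇒ h·k2=z(1+4/5z)y_n
  y_{n+1}/y_n = 1 + 1/2z + 1/2z(1+4/5z) = 1 + z + 2/5z²
  Hence R(z) = 1 + z + 2/5z².

Find x<0 with |R(x)|<1.
x=-0.74: |R|=0.4790
R=1: x+2/5x²=0 ⇒ x=−5/2=-2.5000; min R=1−1/(4·2/5)=0.3750>−1
Confirm numerically:
  x=-2.357: |R|=0.86518 <1
  x=-2.298: |R|=0.81432 <1
  x=-1.586: |R|=0.42016 <1
  x=-1.519: |R|=0.40394 <1
  x=-2.762: |R|=1.28946 >1
  x=-2.758: |R|=1.28463 >1
Interval (-2.5000, 0).

(-2.5000, 0).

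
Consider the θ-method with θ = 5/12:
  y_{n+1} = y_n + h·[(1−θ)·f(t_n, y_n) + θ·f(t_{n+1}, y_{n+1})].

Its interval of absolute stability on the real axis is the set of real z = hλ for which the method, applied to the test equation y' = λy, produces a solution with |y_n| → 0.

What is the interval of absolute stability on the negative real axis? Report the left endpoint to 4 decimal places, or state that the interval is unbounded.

z∈(-12.0000,0).

With y'=λy (z=hλ):
  y_{n+1} = y_n + z·[7/12·y_n + 5/12·y_{n+1}] ⇒ (1 − 5/12z)y_{n+1} = (1 + 7/12z)y_n
  R(z) = (1 + 7/12z)/(1 − 5/12z).

Need |R(x)|<1, x<0.
x=-1.61: |R|=0.0364
R=−1: 1+7/12x = −1+5/12x ⇒ -1/6x=2 ⇒ x=2/(-1/6)=-12.0000
Confirm numerically:
  x=-11.353: |R|=0.98118 <1
  x=-10.665: |R|=0.95913 <1
  x=-8.736: |R|=0.88276 <1
  x=-12.584: |R|=1.01559 >1
  x=-12.375: |R|=1.01015 >1
  x=-12.099: |R|=1.00273 >1
Interval (-12.0000, 0).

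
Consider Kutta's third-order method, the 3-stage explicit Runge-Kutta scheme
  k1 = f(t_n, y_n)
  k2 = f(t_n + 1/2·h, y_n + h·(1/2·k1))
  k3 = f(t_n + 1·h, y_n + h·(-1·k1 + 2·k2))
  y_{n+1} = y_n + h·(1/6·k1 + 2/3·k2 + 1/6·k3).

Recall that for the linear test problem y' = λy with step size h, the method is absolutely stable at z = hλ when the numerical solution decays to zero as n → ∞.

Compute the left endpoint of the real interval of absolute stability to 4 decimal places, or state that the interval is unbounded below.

Set f=λy, z=hλ:
  order 3, 3-stage ⇒ R(z)=1+z+z^2/2+z^3/6
  (e.g. R(-0.41)=0.66256, |R|=0.66256)

Solve |R(x)|<1 on ℝ⁻.
x=-0.41: |R|=0.6626
|R(-2.16)|=0.5068 |R(-1.63)|=0.0233 |R(-1.02)|=0.3233
Bisect:
  x_lo=-3.0497 |R|=2.1267  x_hi=-0.3404 |R|=0.7110
  mid=-1.69503 |R|=0.07014 →hi
  mid=-2.37236 |R|=0.78362 →hi
  mid=-2.71102 |R|=1.35704 →lo
  mid=-2.54169 |R|=1.04823 →lo
  mid=-2.45702 |R|=0.91070 →hi
  mid=-2.49936 |R|=0.97812 →hi
  mid=-2.52052 |R|=1.01284 →lo
  mid=-2.50994 |R|=0.99540 →hi
  mid=-2.51523 |R|=1.00409 →lo
  ...
  [-2.51275,-2.51259] ⇒ x*=-2.5127
So |R|<1 on (-2.5127, 0).

left endpoint -2.5127.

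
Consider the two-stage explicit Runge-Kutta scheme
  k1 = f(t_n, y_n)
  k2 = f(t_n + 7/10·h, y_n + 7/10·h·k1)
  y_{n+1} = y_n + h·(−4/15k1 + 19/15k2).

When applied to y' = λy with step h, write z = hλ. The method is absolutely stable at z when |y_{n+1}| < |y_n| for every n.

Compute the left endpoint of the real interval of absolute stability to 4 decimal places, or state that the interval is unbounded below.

z* = -1.1278.

On y'=λy, z=hλ:
  k1=λy_n ⇒ h·k1=z·y_n;  k2=λ(1+7/10z)y_n ⇒ h·k2=z(1+7/10z)y_n
  y_{n+1}/y_n = 1 − 4/15z + 19/15z(1+7/10z) = 1 + z + 133/150z²
  so R(z) = 1 + z + 133/150z².

Need |R(x)|<1, x<0.
x=-1.42: |R|=1.3679
R=1: x+133/150x²=0 ⇒ x=−150/133=-1.1278; min R=1−1/(4·133/150)=0.7180>−1
Confirm numerically:
  x=-1.096: |R|=0.96908 <1
  x=-0.700: |R|=0.73447 <1
  x=-0.662: |R|=0.72658 <1
  x=-0.481: |R|=0.72414 <1
  x=-1.700: |R|=1.86247 >1
  x=-1.663: |R|=1.78914 >1
  x=-1.490: |R|=1.47849 >1
Stable set (-1.1278, 0).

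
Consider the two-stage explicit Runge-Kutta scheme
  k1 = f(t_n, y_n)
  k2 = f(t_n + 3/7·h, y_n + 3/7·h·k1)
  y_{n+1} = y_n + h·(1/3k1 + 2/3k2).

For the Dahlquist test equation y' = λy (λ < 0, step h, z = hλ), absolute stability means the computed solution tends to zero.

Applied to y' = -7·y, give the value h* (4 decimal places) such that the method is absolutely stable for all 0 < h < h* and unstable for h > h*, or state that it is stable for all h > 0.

(-3.5000,0); λ=-7 ⇒ h* = (7/2)/7 = 0.5000.

Set f=λy, z=hλ:
  k1=λy_n ⇒ h·k1=z·y_n;  k2=λ(1+3/7z)y_n ⇒ h·k2=z(1+3/7z)y_n
  y_{n+1}/y_n = 1 + 1/3z + 2/3z(1+3/7z) = 1 + z + 2/7z²
  ⇒ R(z) = 1 + z + 2/7z².

Find x<0 with |R(x)|<1.
x=-0.72: |R|=0.4281
R=1: x+2/7x²=0 ⇒ x=−7/2=-3.5000; min R=1−1/(4·2/7)=0.1250>−1
Confirm numerically:
  x=-3.247: |R|=0.76529 <1
  x=-3.074: |R|=0.62585 <1
  x=-2.358: |R|=0.23062 <1
  x=-2.098: |R|=0.15960 <1
  x=-3.842: |R|=1.37542 >1
  x=-3.831: |R|=1.36230 >1
  x=-3.707: |R|=1.21924 >1
So |R|<1 on (-3.5000, 0).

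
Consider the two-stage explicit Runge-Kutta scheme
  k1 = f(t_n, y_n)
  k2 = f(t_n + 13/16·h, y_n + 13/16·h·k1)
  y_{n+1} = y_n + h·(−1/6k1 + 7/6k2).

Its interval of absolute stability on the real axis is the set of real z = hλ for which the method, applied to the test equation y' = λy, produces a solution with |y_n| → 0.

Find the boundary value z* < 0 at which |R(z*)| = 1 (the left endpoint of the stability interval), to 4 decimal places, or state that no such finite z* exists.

z* = -1.0549.

Set f=λy, z=hλ:
  k1=λy_n ⇒ h·k1=z·y_n;  k2=λ(1+13/16z)y_n ⇒ h·k2=z(1+13/16z)y_n
  y_{n+1}/y_n = 1 − 1/6z + 7/6z(1+13/16z) = 1 + z + 91/96z²
  Hence R(z) = 1 + z + 91/96z².

Boundary: |R(x)|=1, x<0.
x=-0.6: |R|=0.7412
R=1: x+91/96x²=0 ⇒ x=−96/91=-1.0549; min R=1−1/(4·91/96)=0.7363>−1
Confirm numerically:
  x=-0.902: |R|=0.86923 <1
  x=-0.799: |R|=0.80615 <1
  x=-0.793: |R|=0.80310 <1
  x=-0.534: |R|=0.73630 <1
  x=-1.644: |R|=1.91797 >1
  x=-1.384: |R|=1.43169 >1
  x=-1.169: |R|=1.12639 >1
Interval (-1.0549, 0).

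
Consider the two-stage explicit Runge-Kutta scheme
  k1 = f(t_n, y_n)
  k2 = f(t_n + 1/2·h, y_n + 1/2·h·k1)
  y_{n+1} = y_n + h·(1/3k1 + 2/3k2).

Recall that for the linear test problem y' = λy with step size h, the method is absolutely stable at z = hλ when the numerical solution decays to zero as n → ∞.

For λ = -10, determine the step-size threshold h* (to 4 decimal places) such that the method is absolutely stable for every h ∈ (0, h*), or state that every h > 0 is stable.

Set f=λy, z=hλ:
  k1=λy_n ⇒ h·k1=z·y_n;  k2=λ(1+1/2z)y_n ⇒ h·k2=z(1+1/2z)y_n
  y_{n+1}/y_n = 1 + 1/3z + 2/3z(1+1/2z) = 1 + z + 1/3z²
  so R(z) = 1 + z + 1/3z².

Boundary: |R(x)|=1, x<0.
x=-1.23: |R|=0.2743
R=1: x+1/3x²=0 ⇒ x=−3=-3.0000; min R=1−1/(4·1/3)=0.2500>−1
Confirm numerically:
  x=-2.499: |R|=0.58267 <1
  x=-1.599: |R|=0.25327 <1
  x=-1.595: |R|=0.25301 <1
  x=-3.502: |R|=1.58600 >1
  x=-3.149: |R|=1.15640 >1
Interval (-3.0000, 0).

(-3.0000,0); λ=-10 ⇒ h* = (3)/10 = 0.3000.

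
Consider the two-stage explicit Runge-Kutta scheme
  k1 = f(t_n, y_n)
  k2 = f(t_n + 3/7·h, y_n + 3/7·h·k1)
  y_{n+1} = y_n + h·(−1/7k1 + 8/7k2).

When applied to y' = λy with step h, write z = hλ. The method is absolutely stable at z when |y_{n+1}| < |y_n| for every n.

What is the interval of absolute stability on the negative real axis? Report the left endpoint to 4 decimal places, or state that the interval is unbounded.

Set f=λy, z=hλ:
  k1=λy_n ⇒ h·k1=z·y_n;  k2=λ(1+3/7z)y_n ⇒ h·k2=z(1+3/7z)y_n
  y_{n+1}/y_n = 1 − 1/7z + 8/7z(1+3/7z) = 1 + z + 24/49z²
  R(z) = 1 + z + 24/49z².

Find x<0 with |R(x)|<1.
x=-0.37: |R|=0.6971
R=1: x+24/49x²=0 ⇒ x=−49/24=-2.0417; min R=1−1/(4·24/49)=0.4896>−1
Confirm numerically:
  x=-1.580: |R|=0.64273 <1
  x=-1.570: |R|=0.63730 <1
  x=-1.210: |R|=0.50711 <1
  x=-1.007: |R|=0.48968 <1
  x=-2.545: |R|=1.62742 >1
  x=-2.266: |R|=1.24898 >1
So |R|<1 on (-2.0417, 0).

(-2.0417, 0).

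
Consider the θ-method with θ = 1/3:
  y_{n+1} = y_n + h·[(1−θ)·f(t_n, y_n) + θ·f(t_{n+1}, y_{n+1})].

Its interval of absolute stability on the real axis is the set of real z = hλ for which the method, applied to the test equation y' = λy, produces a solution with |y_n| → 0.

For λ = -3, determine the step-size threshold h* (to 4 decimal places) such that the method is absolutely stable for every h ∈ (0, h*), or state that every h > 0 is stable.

(-6.0000,0); λ=-3 ⇒ h* = (6)/3 = 2.0000.

Test eqn y'=λy, z=hλ:
  y_{n+1} = y_n + z·[2/3·y_n + 1/3·y_{n+1}] ⇒ (1 − 1/3z)y_{n+1} = (1 + 2/3z)y_n
  so R(z) = (1 + 2/3z)/(1 − 1/3z).

Boundary: |R(x)|=1, x<0.
x=-1.28: |R|=0.1028
R=−1: 1+2/3x = −1+1/3x ⇒ -1/3x=2 ⇒ x=2/(-1/3)=-6.0000
Confirm numerically:
  x=-5.927: |R|=0.99182 <1
  x=-5.095: |R|=0.88820 <1
  x=-5.042: |R|=0.88088 <1
  x=-2.534: |R|=0.37369 <1
  x=-6.464: |R|=1.04903 >1
  x=-6.402: |R|=1.04276 >1
  x=-6.042: |R|=1.00464 >1
Interval (-6.0000, 0).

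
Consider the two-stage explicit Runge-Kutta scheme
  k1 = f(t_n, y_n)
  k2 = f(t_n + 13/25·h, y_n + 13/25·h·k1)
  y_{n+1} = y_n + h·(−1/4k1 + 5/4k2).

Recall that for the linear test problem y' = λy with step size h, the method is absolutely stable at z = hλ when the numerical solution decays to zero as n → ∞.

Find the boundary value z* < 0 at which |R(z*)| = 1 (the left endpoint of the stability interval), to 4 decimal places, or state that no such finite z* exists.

With y'=λy (z=hλ):
  k1=λy_n ⇒ h·k1=z·y_n;  k2=λ(1+13/25z)y_n ⇒ h·k2=z(1+13/25z)y_n
  y_{n+1}/y_n = 1 − 1/4z + 5/4z(1+13/25z) = 1 + z + 13/20z²
  ⇒ R(z) = 1 + z + 13/20z².

Need |R(x)|<1, x<0.
x=-1.57: |R|=1.0322
R=1: x+13/20x²=0 ⇒ x=−20/13=-1.5385; min R=1−1/(4·13/20)=0.6154>−1
Confirm numerically:
  x=-1.501: |R|=0.96345 <1
  x=-1.366: |R|=0.84687 <1
  x=-0.683: |R|=0.62022 <1
  x=-1.927: |R|=1.48666 >1
  x=-1.635: |R|=1.10260 >1
Interval (-1.5385, 0).

left endpoint -1.5385.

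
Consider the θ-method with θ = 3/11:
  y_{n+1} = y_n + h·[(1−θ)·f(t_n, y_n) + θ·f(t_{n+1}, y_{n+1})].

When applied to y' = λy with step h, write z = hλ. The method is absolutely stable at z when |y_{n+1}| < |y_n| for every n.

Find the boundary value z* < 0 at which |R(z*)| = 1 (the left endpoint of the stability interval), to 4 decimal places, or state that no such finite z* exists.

With y'=λy (z=hλ):
  y_{n+1} = y_n + z·[8/11·y_n + 3/11·y_{n+1}] ⇒ (1 − 3/11z)y_{n+1} = (1 + 8/11z)y_n
  so R(z) = (1 + 8/11z)/(1 − 3/11z).

Solve |R(x)|<1 on ℝ⁻.
x=-1.75: |R|=0.1846
R=−1: 1+8/11x = −1+3/11x ⇒ -5/11x=2 ⇒ x=2/(-5/11)=-4.4000
Confirm numerically:
  x=-3.879: |R|=0.88492 <1
  x=-3.107: |R|=0.68186 <1
  x=-2.324: |R|=0.42243 <1
  x=-2.025: |R|=0.30454 <1
  x=-4.829: |R|=1.08416 >1
  x=-4.692: |R|=1.05822 >1
  x=-4.612: |R|=1.04268 >1
So |R|<1 on (-4.4000, 0).

left endpoint -4.4000.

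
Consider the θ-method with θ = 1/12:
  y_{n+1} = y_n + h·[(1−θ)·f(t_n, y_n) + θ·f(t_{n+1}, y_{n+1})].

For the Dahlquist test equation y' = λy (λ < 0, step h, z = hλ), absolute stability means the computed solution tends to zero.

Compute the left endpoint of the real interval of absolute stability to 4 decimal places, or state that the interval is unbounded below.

z* = -2.4000.

With y'=λy (z=hλ):
  y_{n+1} = y_n + z·[11/12·y_n + 1/12·y_{n+1}] ⇒ (1 − 1/12z)y_{n+1} = (1 + 11/12z)y_n
  so R(z) = (1 + 11/12z)/(1 − 1/12z).

Boundary: |R(x)|=1, x<0.
x=-1.05: |R|=0.0345
R=−1: 1+11/12x = −1+1/12x ⇒ -5/6x=2 ⇒ x=2/(-5/6)=-2.4000
Confirm numerically:
  x=-1.907: |R|=0.64550 <1
  x=-1.623: |R|=0.42964 <1
  x=-1.545: |R|=0.36877 <1
  x=-2.668: |R|=1.18271 >1
  x=-2.449: |R|=1.03391 >1
So |R|<1 on (-2.4000, 0).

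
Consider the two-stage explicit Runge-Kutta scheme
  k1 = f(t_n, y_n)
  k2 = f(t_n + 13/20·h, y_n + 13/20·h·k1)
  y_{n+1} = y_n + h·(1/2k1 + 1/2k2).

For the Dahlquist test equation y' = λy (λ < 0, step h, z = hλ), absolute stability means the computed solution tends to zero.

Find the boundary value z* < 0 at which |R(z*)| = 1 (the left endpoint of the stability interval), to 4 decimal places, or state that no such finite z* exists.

left endpoint -3.0769.

Set f=λy, z=hλ:
  k1=λy_n ⇒ h·k1=z·y_n;  k2=λ(1+13/20z)y_n ⇒ h·k2=z(1+13/20z)y_n
  y_{n+1}/y_n = 1 + 1/2z + 1/2z(1+13/20z) = 1 + z + 13/40z²
  so R(z) = 1 + z + 13/40z².

Solve |R(x)|<1 on ℝ⁻.
x=-0.57: |R|=0.5356
R=1: x+13/40x²=0 ⇒ x=−40/13=-3.0769; min R=1−1/(4·13/40)=0.2308>−1
Confirm numerically:
  x=-3.003: |R|=0.92785 <1
  x=-2.844: |R|=0.78471 <1
  x=-1.350: |R|=0.24231 <1
  x=-3.590: |R|=1.59863 >1
  x=-3.168: |R|=1.09377 >1
Stable set (-3.0769, 0).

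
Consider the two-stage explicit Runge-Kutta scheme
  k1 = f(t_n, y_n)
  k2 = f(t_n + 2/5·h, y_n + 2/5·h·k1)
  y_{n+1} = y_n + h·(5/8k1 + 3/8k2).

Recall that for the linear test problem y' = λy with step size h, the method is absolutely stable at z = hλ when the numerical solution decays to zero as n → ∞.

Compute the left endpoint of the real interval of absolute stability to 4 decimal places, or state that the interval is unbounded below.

With y'=λy (z=hλ):
  k1=λy_n ⇒ h·k1=z·y_n;  k2=λ(1+2/5z)y_n ⇒ h·k2=z(1+2/5z)y_n
  y_{n+1}/y_n = 1 + 5/8z + 3/8z(1+2/5z) = 1 + z + 3/20z²
  R(z) = 1 + z + 3/20z².

Find x<0 with |R(x)|<1.
x=-0.89: |R|=0.2288
R=1: x+3/20x²=0 ⇒ x=−20/3=-6.6667; min R=1−1/(4·3/20)=-0.6667>−1
Confirm numerically:
  x=-5.606: |R|=0.10809 <1
  x=-5.592: |R|=0.09857 <1
  x=-4.819: |R|=0.33559 <1
  x=-6.913: |R|=1.25544 >1
  x=-6.792: |R|=1.12769 >1
Interval (-6.6667, 0).

z* = -6.6667.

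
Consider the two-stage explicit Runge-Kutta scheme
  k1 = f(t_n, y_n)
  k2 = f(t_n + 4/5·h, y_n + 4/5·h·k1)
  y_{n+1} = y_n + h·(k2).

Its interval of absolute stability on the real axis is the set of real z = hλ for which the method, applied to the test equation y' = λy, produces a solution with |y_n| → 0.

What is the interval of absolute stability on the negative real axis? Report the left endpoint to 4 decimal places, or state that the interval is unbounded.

(-1.2500, 0).

Test eqn y'=λy, z=hλ:
  k1=λy_n ⇒ h·k1=z·y_n;  k2=λ(1+4/5z)y_n ⇒ h·k2=z(1+4/5z)y_n
  y_{n+1}/y_n = 1 + z(1+4/5z) = 1 + z + 4/5z²
  so R(z) = 1 + z + 4/5z².

Find x<0 with |R(x)|<1.
x=-1.77: |R|=1.7363
R=1: x+4/5x²=0 ⇒ x=−5/4=-1.2500; min R=1−1/(4·4/5)=0.6875>−1
Confirm numerically:
  x=-1.189: |R|=0.94198 <1
  x=-1.061: |R|=0.83958 <1
  x=-0.917: |R|=0.75571 <1
  x=-0.750: |R|=0.70000 <1
  x=-1.578: |R|=1.41407 >1
  x=-1.443: |R|=1.22280 >1
So |R|<1 on (-1.2500, 0).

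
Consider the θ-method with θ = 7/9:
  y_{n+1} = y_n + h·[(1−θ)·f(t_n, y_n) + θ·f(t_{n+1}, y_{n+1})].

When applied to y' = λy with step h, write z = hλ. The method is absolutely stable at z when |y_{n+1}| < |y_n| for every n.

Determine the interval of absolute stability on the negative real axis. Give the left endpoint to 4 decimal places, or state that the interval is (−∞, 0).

On y'=λy, z=hλ:
  y_{n+1} = y_n + z·[2/9·y_n + 7/9·y_{n+1}] ⇒ (1 − 7/9z)y_{n+1} = (1 + 2/9z)y_n
  Hence R(z) = (1 + 2/9z)/(1 − 7/9z).

Need |R(x)|<1, x<0.
x=-0.89: |R|=0.4741
x=-2: |R|=0.2174
x=-10: |R|=0.1392
x=-100: |R|=0.2694
θ=7/9≥1/2 ⇒ |1+2/9x|<|1−7/9x| ∀x<0 ⇒ stable on all of ℝ⁻.

unbounded; (−∞, 0).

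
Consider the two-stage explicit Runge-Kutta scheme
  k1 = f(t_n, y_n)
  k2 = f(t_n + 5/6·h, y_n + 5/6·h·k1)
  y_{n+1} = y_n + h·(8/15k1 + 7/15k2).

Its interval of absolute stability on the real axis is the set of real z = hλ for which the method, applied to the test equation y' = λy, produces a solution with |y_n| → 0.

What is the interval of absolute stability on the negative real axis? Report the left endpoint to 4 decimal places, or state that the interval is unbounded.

z∈(-2.5714,0).

With y'=λy (z=hλ):
  k1=λy_n ⇒ h·k1=z·y_n;  k2=λ(1+5/6z)y_n ⇒ h·k2=z(1+5/6z)y_n
  y_{n+1}/y_n = 1 + 8/15z + 7/15z(1+5/6z) = 1 + z + 7/18z²
  Hence R(z) = 1 + z + 7/18z².

Find x<0 with |R(x)|<1.
x=-1.8: |R|=0.4600
R=1: x+7/18x²=0 ⇒ x=−18/7=-2.5714; min R=1−1/(4·7/18)=0.3571>−1
Confirm numerically:
  x=-1.766: |R|=0.44685 <1
  x=-1.406: |R|=0.36277 <1
  x=-1.235: |R|=0.35814 <1
  x=-1.171: |R|=0.36226 <1
  x=-3.038: |R|=1.55123 >1
  x=-2.870: |R|=1.33324 >1
Interval (-2.5714, 0).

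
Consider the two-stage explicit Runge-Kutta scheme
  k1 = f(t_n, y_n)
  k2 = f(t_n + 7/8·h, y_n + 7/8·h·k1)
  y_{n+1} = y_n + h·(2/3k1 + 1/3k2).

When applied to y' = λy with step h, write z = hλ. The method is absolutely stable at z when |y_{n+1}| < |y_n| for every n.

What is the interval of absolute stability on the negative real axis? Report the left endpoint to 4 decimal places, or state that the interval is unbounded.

Set f=λy, z=hλ:
  k1=λy_n ⇒ h·k1=z·y_n;  k2=λ(1+7/8z)y_n ⇒ h·k2=z(1+7/8z)y_n
  y_{n+1}/y_n = 1 + 2/3z + 1/3z(1+7/8z) = 1 + z + 7/24z²
  R(z) = 1 + z + 7/24z².

Find x<0 with |R(x)|<1.
x=-1.24: |R|=0.2085
R=1: x+7/24x²=0 ⇒ x=−24/7=-3.4286; min R=1−1/(4·7/24)=0.1429>−1
Confirm numerically:
  x=-3.252: |R|=0.83252 <1
  x=-2.206: |R|=0.21338 <1
  x=-2.170: |R|=0.20343 <1
  x=-1.849: |R|=0.14815 <1
  x=-3.836: |R|=1.45584 >1
  x=-3.699: |R|=1.29176 >1
  x=-3.656: |R|=1.24251 >1
So |R|<1 on (-3.4286, 0).

(-3.4286, 0).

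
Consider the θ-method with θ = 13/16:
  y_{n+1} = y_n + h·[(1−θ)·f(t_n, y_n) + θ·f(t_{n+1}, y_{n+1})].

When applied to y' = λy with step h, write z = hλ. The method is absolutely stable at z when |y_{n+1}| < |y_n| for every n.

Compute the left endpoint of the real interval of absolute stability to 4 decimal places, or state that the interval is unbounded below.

With y'=λy (z=hλ):
  y_{n+1} = y_n + z·[3/16·y_n + 13/16·y_{n+1}] ⇒ (1 − 13/16z)y_{n+1} = (1 + 3/16z)y_n
  Hence R(z) = (1 + 3/16z)/(1 − 13/16z).

Solve |R(x)|<1 on ℝ⁻.
x=-0.74: |R|=0.5379
x=-2: |R|=0.2381
x=-10: |R|=0.0959
x=-100: |R|=0.2158
θ=13/16≥1/2 ⇒ |1+3/16x|<|1−13/16x| ∀x<0 ⇒ unbounded interval.

interval (−∞, 0).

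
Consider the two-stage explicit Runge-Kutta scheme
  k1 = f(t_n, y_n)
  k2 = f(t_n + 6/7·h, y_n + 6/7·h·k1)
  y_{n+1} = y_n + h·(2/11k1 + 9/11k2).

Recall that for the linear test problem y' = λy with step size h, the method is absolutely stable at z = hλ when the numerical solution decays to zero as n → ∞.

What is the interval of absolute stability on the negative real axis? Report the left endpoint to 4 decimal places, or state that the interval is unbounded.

(-1.4259, 0).

On y'=λy, z=hλ:
  k1=λy_n ⇒ h·k1=z·y_n;  k2=λ(1+6/7z)y_n ⇒ h·k2=z(1+6/7z)y_n
  y_{n+1}/y_n = 1 + 2/11z + 9/11z(1+6/7z) = 1 + z + 54/77z²
  R(z) = 1 + z + 54/77z².

Find x<0 with |R(x)|<1.
x=-1.7: |R|=1.3268
R=1: x+54/77x²=0 ⇒ x=−77/54=-1.4259; min R=1−1/(4·54/77)=0.6435>−1
Confirm numerically:
  x=-0.733: |R|=0.64380 <1
  x=-0.611: |R|=0.65081 <1
  x=-0.608: |R|=0.65124 <1
  x=-1.971: |R|=1.75343 >1
  x=-1.818: |R|=1.49988 >1
  x=-1.726: |R|=1.36322 >1
Stable set (-1.4259, 0).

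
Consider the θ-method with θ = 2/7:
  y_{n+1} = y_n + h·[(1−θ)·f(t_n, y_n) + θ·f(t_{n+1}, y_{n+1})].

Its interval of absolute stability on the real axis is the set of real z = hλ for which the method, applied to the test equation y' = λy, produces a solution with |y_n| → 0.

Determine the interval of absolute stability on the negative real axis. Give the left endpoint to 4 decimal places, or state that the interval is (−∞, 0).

z∈(-4.6667,0).

Set f=λy, z=hλ:
  y_{n+1} = y_n + z·[5/7·y_n + 2/7·y_{n+1}] ⇒ (1 − 2/7z)y_{n+1} = (1 + 5/7z)y_n
  ⇒ R(z) = (1 + 5/7z)/(1 − 2/7z).

Boundary: |R(x)|=1, x<0.
x=-1.25: |R|=0.0789
R=−1: 1+5/7x = −1+2/7x ⇒ -3/7x=2 ⇒ x=2/(-3/7)=-4.6667
Confirm numerically:
  x=-4.186: |R|=0.90619 <1
  x=-4.181: |R|=0.90516 <1
  x=-3.940: |R|=0.85349 <1
  x=-3.330: |R|=0.70644 <1
  x=-5.222: |R|=1.09551 >1
  x=-5.122: |R|=1.07922 >1
So |R|<1 on (-4.6667, 0).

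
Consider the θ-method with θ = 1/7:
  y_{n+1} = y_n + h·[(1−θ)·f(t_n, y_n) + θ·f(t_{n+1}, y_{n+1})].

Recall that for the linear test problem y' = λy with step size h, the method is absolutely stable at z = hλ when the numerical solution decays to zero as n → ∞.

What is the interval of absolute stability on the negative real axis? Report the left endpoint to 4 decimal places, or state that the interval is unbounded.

z∈(-2.8000,0).

With y'=λy (z=hλ):
  y_{n+1} = y_n + z·[6/7·y_n + 1/7·y_{n+1}] ⇒ (1 − 1/7z)y_{n+1} = (1 + 6/7z)y_n
  so R(z) = (1 + 6/7z)/(1 − 1/7z).

Boundary: |R(x)|=1, x<0.
x=-1.56: |R|=0.2757
R=−1: 1+6/7x = −1+1/7x ⇒ -5/7x=2 ⇒ x=2/(-5/7)=-2.8000
Confirm numerically:
  x=-2.234: |R|=0.69352 <1
  x=-2.152: |R|=0.64598 <1
  x=-1.725: |R|=0.38395 <1
  x=-3.032: |R|=1.11563 >1
  x=-2.991: |R|=1.09559 >1
  x=-2.841: |R|=1.02083 >1
Stable set (-2.8000, 0).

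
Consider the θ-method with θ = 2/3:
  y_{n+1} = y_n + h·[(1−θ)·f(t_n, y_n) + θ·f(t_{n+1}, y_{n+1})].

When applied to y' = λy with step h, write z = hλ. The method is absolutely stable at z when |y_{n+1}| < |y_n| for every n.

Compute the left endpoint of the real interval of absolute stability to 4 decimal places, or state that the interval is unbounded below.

With y'=λy (z=hλ):
  y_{n+1} = y_n + z·[1/3·y_n + 2/3·y_{n+1}] ⇒ (1 − 2/3z)y_{n+1} = (1 + 1/3z)y_n
  ⇒ R(z) = (1 + 1/3z)/(1 − 2/3z).

Find x<0 with |R(x)|<1.
x=-1.02: |R|=0.3929
x=-2: |R|=0.1429
x=-10: |R|=0.3043
x=-100: |R|=0.4778
θ=2/3≥1/2 ⇒ |1+1/3x|<|1−2/3x| ∀x<0 ⇒ stable on all of ℝ⁻.

(−∞, 0) — no finite endpoint.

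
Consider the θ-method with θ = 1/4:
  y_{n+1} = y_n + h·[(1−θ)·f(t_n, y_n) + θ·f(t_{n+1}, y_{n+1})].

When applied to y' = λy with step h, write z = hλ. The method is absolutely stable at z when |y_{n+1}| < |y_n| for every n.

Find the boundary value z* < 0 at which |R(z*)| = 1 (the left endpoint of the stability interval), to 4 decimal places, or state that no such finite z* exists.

Set f=λy, z=hλ:
  y_{n+1} = y_n + z·[3/4·y_n + 1/4·y_{n+1}] ⇒ (1 − 1/4z)y_{n+1} = (1 + 3/4z)y_n
  ⇒ R(z) = (1 + 3/4z)/(1 − 1/4z).

Solve |R(x)|<1 on ℝ⁻.
x=-1.09: |R|=0.1434
R=−1: 1+3/4x = −1+1/4x ⇒ -1/2x=2 ⇒ x=2/(-1/2)=-4.0000
Confirm numerically:
  x=-3.240: |R|=0.79006 <1
  x=-2.744: |R|=0.62752 <1
  x=-2.451: |R|=0.51976 <1
  x=-4.443: |R|=1.10494 >1
  x=-4.396: |R|=1.09433 >1
  x=-4.288: |R|=1.06950 >1
So |R|<1 on (-4.0000, 0).

z* = -4.0000.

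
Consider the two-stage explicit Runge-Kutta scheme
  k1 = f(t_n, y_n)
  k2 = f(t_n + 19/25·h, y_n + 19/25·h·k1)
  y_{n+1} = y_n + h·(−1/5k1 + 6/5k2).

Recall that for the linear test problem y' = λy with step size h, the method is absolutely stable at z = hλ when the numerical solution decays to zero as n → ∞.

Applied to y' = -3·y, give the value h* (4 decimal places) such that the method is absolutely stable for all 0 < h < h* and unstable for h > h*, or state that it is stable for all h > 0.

(-1.0965,0); λ=-3 ⇒ h* = (125/114)/3 = 0.3655.

With y'=λy (z=hλ):
  k1=λy_n ⇒ h·k1=z·y_n;  k2=λ(1+19/25z)y_n ⇒ h·k2=z(1+19/25z)y_n
  y_{n+1}/y_n = 1 − 1/5z + 6/5z(1+19/25z) = 1 + z + 114/125z²
  so R(z) = 1 + z + 114/125z².

Find x<0 with |R(x)|<1.
x=-0.54: |R|=0.7259
R=1: x+114/125x²=0 ⇒ x=−125/114=-1.0965; min R=1−1/(4·114/125)=0.7259>−1
Confirm numerically:
  x=-0.783: |R|=0.77614 <1
  x=-0.711: |R|=0.75004 <1
  x=-0.594: |R|=0.72779 <1
  x=-1.327: |R|=1.27897 >1
  x=-1.142: |R|=1.04740 >1
Interval (-1.0965, 0).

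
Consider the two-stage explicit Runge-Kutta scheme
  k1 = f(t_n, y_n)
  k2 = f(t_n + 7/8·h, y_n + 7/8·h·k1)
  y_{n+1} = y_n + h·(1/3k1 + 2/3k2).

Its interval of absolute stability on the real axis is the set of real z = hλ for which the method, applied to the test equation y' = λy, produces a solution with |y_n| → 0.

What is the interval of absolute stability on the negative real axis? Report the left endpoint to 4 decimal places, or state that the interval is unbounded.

(-1.7143, 0).

On y'=λy, z=hλ:
  k1=λy_n ⇒ h·k1=z·y_n;  k2=λ(1+7/8z)y_n ⇒ h·k2=z(1+7/8z)y_n
  y_{n+1}/y_n = 1 + 1/3z + 2/3z(1+7/8z) = 1 + z + 7/12z²
  ⇒ R(z) = 1 + z + 7/12z².

Find x<0 with |R(x)|<1.
x=-0.9: |R|=0.5725
R=1: x+7/12x²=0 ⇒ x=−12/7=-1.7143; min R=1−1/(4·7/12)=0.5714>−1
Confirm numerically:
  x=-1.283: |R|=0.67722 <1
  x=-1.125: |R|=0.61328 <1
  x=-0.776: |R|=0.57527 <1
  x=-2.206: |R|=1.63275 >1
  x=-2.060: |R|=1.41543 >1
So |R|<1 on (-1.7143, 0).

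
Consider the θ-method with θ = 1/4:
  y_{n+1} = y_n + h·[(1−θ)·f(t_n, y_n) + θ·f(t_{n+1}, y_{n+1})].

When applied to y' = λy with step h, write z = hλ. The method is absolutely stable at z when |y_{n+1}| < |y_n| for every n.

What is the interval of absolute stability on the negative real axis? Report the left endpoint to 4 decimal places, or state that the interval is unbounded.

Test eqn y'=λy, z=hλ:
  y_{n+1} = y_n + z·[3/4·y_n + 1/4·y_{n+1}] ⇒ (1 − 1/4z)y_{n+1} = (1 + 3/4z)y_n
  Hence R(z) = (1 + 3/4z)/(1 − 1/4z).

Need |R(x)|<1, x<0.
x=-0.48: |R|=0.5714
R=−1: 1+3/4x = −1+1/4x ⇒ -1/2x=2 ⇒ x=2/(-1/2)=-4.0000
Confirm numerically:
  x=-3.584: |R|=0.89030 <1
  x=-1.836: |R|=0.25840 <1
  x=-1.697: |R|=0.19150 <1
  x=-4.261: |R|=1.06319 >1
  x=-4.050: |R|=1.01242 >1
Stable set (-4.0000, 0).

z∈(-4.0000,0).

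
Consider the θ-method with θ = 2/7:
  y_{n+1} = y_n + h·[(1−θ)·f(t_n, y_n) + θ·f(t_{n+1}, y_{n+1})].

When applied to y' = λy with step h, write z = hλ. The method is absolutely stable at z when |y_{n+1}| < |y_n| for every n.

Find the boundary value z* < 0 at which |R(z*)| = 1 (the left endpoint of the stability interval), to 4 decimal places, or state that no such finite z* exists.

z* = -4.6667.

With y'=λy (z=hλ):
  y_{n+1} = y_n + z·[5/7·y_n + 2/7·y_{n+1}] ⇒ (1 − 2/7z)y_{n+1} = (1 + 5/7z)y_n
  so R(z) = (1 + 5/7z)/(1 − 2/7z).

Find x<0 with |R(x)|<1.
x=-1.14: |R|=0.1401
R=−1: 1+5/7x = −1+2/7x ⇒ -3/7x=2 ⇒ x=2/(-3/7)=-4.6667
Confirm numerically:
  x=-4.015: |R|=0.86993 <1
  x=-3.092: |R|=0.64169 <1
  x=-2.996: |R|=0.61422 <1
  x=-2.032: |R|=0.28561 <1
  x=-4.998: |R|=1.05848 >1
  x=-4.734: |R|=1.01227 >1
Interval (-4.6667, 0).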